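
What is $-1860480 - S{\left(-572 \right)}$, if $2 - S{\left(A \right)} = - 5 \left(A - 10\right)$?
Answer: $-1857572$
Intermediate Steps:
$S{\left(A \right)} = -48 + 5 A$ ($S{\left(A \right)} = 2 - - 5 \left(A - 10\right) = 2 - - 5 \left(-10 + A\right) = 2 - \left(50 - 5 A\right) = 2 + \left(-50 + 5 A\right) = -48 + 5 A$)
$-1860480 - S{\left(-572 \right)} = -1860480 - \left(-48 + 5 \left(-572\right)\right) = -1860480 - \left(-48 - 2860\right) = -1860480 - -2908 = -1860480 + 2908 = -1857572$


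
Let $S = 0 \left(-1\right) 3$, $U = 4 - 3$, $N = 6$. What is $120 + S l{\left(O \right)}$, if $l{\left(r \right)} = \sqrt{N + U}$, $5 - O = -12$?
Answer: $120$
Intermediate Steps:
$U = 1$
$O = 17$ ($O = 5 - -12 = 5 + 12 = 17$)
$l{\left(r \right)} = \sqrt{7}$ ($l{\left(r \right)} = \sqrt{6 + 1} = \sqrt{7}$)
$S = 0$ ($S = 0 \cdot 3 = 0$)
$120 + S l{\left(O \right)} = 120 + 0 \sqrt{7} = 120 + 0 = 120$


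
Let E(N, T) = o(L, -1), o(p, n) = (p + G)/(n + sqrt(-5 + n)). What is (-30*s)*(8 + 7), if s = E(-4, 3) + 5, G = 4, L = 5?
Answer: 450*(-5*sqrt(6) + 4*I)/(I + sqrt(6)) ≈ -1671.4 + 1417.2*I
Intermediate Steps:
o(p, n) = (4 + p)/(n + sqrt(-5 + n)) (o(p, n) = (p + 4)/(n + sqrt(-5 + n)) = (4 + p)/(n + sqrt(-5 + n)))
E(N, T) = 9/(-1 + I*sqrt(6)) (E(N, T) = (4 + 5)/(-1 + sqrt(-5 - 1)) = 9/(-1 + sqrt(-6)) = 9/(-1 + I*sqrt(6)))
s = 26/7 - 9*I*sqrt(6)/7 (s = (-9/7 - 9*I*sqrt(6)/7) + 5 = 26/7 - 9*I*sqrt(6)/7 ≈ 3.7143 - 3.1493*I)
(-30*s)*(8 + 7) = (-30*(-4*I + 5*sqrt(6))/(I + sqrt(6)))*(8 + 7) = -30*(-4*I + 5*sqrt(6))/(I + sqrt(6))*15 = -450*(-4*I + 5*sqrt(6))/(I + sqrt(6))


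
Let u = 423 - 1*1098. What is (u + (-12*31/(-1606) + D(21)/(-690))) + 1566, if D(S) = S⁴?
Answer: 112545489/184690 ≈ 609.38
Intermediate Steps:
u = -675 (u = 423 - 1098 = -675)
(u + (-12*31/(-1606) + D(21)/(-690))) + 1566 = (-675 + (-12*31/(-1606) + 21⁴/(-690))) + 1566 = (-675 + (-372*(-1/1606) + 194481*(-1/690))) + 1566 = (-675 + (186/803 - 64827/230)) + 1566 = (-675 - 52013301/184690) + 1566 = -176679051/184690 + 1566 = 112545489/184690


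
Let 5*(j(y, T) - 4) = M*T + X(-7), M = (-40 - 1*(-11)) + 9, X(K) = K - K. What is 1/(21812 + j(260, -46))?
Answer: 1/22000 ≈ 4.5455e-5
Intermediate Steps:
X(K) = 0
M = -20 (M = (-40 + 11) + 9 = -29 + 9 = -20)
j(y, T) = 4 - 4*T (j(y, T) = 4 + (-20*T + 0)/5 = 4 + (-20*T)/5 = 4 - 4*T)
1/(21812 + j(260, -46)) = 1/(21812 + (4 - 4*(-46))) = 1/(21812 + (4 + 184)) = 1/(21812 + 188) = 1/22000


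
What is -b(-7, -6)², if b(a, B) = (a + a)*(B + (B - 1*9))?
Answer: -86436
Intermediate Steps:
b(a, B) = 2*a*(-9 + 2*B) (b(a, B) = (2*a)*(B + (B - 9)) = (2*a)*(B + (-9 + B)) = (2*a)*(-9 + 2*B) = 2*a*(-9 + 2*B))
-b(-7, -6)² = -(2*(-7)*(-9 + 2*(-6)))² = -(2*(-7)*(-9 - 12))² = -(2*(-7)*(-21))² = -1*294² = -1*86436 = -86436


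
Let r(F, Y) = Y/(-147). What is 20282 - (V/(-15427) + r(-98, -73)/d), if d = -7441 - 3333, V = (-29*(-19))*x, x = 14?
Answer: 495561172493755/24432943206 ≈ 20283.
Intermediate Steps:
V = 7714 (V = -29*(-19)*14 = 551*14 = 7714)
d = -10774
r(F, Y) = -Y/147 (r(F, Y) = Y*(-1/147) = -Y/147)
20282 - (V/(-15427) + r(-98, -73)/d) = 20282 - (7714/(-15427) - 1/147*(-73)/(-10774)) = 20282 - (7714*(-1/15427) + (73/147)*(-1/10774)) = 20282 - (-7714/15427 - 73/1583778) = 20282 - 1*(-12218389663/24432943206) = 20282 + 12218389663/24432943206 = 495561172493755/24432943206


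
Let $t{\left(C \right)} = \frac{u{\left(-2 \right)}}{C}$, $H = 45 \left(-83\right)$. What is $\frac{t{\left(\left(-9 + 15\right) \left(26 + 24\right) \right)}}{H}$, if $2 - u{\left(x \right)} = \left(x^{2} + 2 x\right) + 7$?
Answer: $\frac{1}{224100} \approx 4.4623 \cdot 10^{-6}$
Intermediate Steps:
$H = -3735$
$u{\left(x \right)} = -5 - x^{2} - 2 x$ ($u{\left(x \right)} = 2 - \left(\left(x^{2} + 2 x\right) + 7\right) = 2 - \left(7 + x^{2} + 2 x\right) = -5 - x^{2} - 2 x$)
$t{\left(C \right)} = - \frac{5}{C}$ ($t{\left(C \right)} = \frac{-5 - \left(-2\right)^{2} - -4}{C} = \frac{-5 - 4 + 4}{C} = - \frac{5}{C}$)
$\frac{t{\left(\left(-9 + 15\right) \left(26 + 24\right) \right)}}{H} = \frac{\left(-5\right) \frac{1}{\left(-9 + 15\right) \left(26 + 24\right)}}{-3735} = - \frac{5}{6 \cdot 50} \left(- \frac{1}{3735}\right) = - \frac{5}{300} \left(- \frac{1}{3735}\right) = \left(-5\right) \frac{1}{300} \left(- \frac{1}{3735}\right) = \left(- \frac{1}{60}\right) \left(- \frac{1}{3735}\right) = \frac{1}{224100}$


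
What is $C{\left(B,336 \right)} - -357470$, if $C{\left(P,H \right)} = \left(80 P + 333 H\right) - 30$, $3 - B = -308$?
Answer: $494208$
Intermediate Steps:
$B = 311$ ($B = 3 - -308 = 3 + 308 = 311$)
$C{\left(P,H \right)} = -30 + 80 P + 333 H$
$C{\left(B,336 \right)} - -357470 = \left(-30 + 80 \cdot 311 + 333 \cdot 336\right) - -357470 = \left(-30 + 24880 + 111888\right) + 357470 = 136738 + 357470 = 494208$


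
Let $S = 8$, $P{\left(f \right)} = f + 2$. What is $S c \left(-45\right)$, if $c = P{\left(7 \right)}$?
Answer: $-3240$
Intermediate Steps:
$P{\left(f \right)} = 2 + f$
$c = 9$ ($c = 2 + 7 = 9$)
$S c \left(-45\right) = 8 \cdot 9 \left(-45\right) = 72 \left(-45\right) = -3240$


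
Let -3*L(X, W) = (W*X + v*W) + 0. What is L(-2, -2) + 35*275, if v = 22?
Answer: 28915/3 ≈ 9638.3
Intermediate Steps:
L(X, W) = -22*W/3 - W*X/3 (L(X, W) = -((W*X + 22*W) + 0)/3 = -((22*W + W*X) + 0)/3 = -(22*W + W*X)/3 = -22*W/3 - W*X/3)
L(-2, -2) + 35*275 = -⅓*(-2)*(22 - 2) + 35*275 = -⅓*(-2)*20 + 9625 = 40/3 + 9625 = 28915/3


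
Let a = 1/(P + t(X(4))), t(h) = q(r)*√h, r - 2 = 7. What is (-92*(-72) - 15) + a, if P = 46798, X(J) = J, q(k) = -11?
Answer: 309142585/46776 ≈ 6609.0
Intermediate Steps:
r = 9 (r = 2 + 7 = 9)
t(h) = -11*√h
a = 1/46776 (a = 1/(46798 - 11*√4) = 1/(46798 - 11*2) = 1/(46798 - 22) = 1/46776 ≈ 2.1378e-5)
(-92*(-72) - 15) + a = (-92*(-72) - 15) + 1/46776 = (6624 - 15) + 1/46776 = 6609 + 1/46776 = 309142585/46776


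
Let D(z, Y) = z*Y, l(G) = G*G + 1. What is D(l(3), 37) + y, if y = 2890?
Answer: 3260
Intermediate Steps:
l(G) = 1 + G² (l(G) = G² + 1 = 1 + G²)
D(z, Y) = Y*z
D(l(3), 37) + y = 37*(1 + 3²) + 2890 = 37*(1 + 9) + 2890 = 37*10 + 2890 = 370 + 2890 = 3260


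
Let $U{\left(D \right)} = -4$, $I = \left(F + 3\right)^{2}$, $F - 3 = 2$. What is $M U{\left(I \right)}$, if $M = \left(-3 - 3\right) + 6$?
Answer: $0$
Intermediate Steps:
$F = 5$ ($F = 3 + 2 = 5$)
$I = 64$ ($I = \left(5 + 3\right)^{2} = 8^{2} = 64$)
$M = 0$ ($M = -6 + 6 = 0$)
$M U{\left(I \right)} = 0 \left(-4\right) = 0$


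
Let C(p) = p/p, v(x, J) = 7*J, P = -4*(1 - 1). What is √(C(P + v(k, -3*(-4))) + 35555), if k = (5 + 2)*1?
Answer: 2*√8889 ≈ 188.56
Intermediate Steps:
P = 0 (P = -4*0 = 0)
k = 7 (k = 7*1 = 7)
C(p) = 1
√(C(P + v(k, -3*(-4))) + 35555) = √(1 + 35555) = √35556 = 2*√8889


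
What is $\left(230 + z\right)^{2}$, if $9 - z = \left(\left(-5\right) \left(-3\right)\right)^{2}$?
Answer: $196$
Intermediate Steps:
$z = -216$ ($z = 9 - \left(\left(-5\right) \left(-3\right)\right)^{2} = 9 - 15^{2} = 9 - 225 = -216$)
$\left(230 + z\right)^{2} = \left(230 - 216\right)^{2} = 14^{2} = 196$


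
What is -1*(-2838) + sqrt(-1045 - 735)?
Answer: 2838 + 2*I*sqrt(445) ≈ 2838.0 + 42.19*I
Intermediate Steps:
-1*(-2838) + sqrt(-1045 - 735) = 2838 + sqrt(-1780) = 2838 + 2*I*sqrt(445)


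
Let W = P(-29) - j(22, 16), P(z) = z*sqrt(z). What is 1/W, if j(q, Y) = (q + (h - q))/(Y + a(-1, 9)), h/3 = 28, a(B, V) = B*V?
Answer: I/(-12*I + 29*sqrt(29)) ≈ -0.00048914 + 0.0063657*I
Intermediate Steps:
h = 84 (h = 3*28 = 84)
P(z) = z**(3/2)
j(q, Y) = 84/(-9 + Y) (j(q, Y) = (q + (84 - q))/(Y - 1*9) = 84/(Y - 9) = 84/(-9 + Y))
W = -12 - 29*I*sqrt(29) (W = (-29)**(3/2) - 84/(-9 + 16) = -29*I*sqrt(29) - 84/7 = -29*I*sqrt(29) - 1*12 = -29*I*sqrt(29) - 12 = -12 - 29*I*sqrt(29) ≈ -12.0 - 156.17*I)
1/W = 1/(-12 - 29*I*sqrt(29))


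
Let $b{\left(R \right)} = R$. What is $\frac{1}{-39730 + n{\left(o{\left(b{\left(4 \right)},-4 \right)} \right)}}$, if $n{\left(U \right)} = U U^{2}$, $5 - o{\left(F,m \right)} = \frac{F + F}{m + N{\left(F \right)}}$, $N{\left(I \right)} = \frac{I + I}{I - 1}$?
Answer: $- \frac{1}{38399} \approx -2.6042 \cdot 10^{-5}$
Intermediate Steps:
$N{\left(I \right)} = \frac{2 I}{-1 + I}$
$o{\left(F,m \right)} = 5 - \frac{2 F}{m + \frac{2 F}{-1 + F}}$ ($o{\left(F,m \right)} = 5 - \frac{F + F}{m + \frac{2 F}{-1 + F}} = 5 - \frac{2 F}{m + \frac{2 F}{-1 + F}}$)
$n{\left(U \right)} = U^{3}$
$\frac{1}{-39730 + n{\left(o{\left(b{\left(4 \right)},-4 \right)} \right)}} = \frac{1}{-39730 + \left(\frac{10 \cdot 4 + \left(-1 + 4\right) \left(\left(-2\right) 4 + 5 \left(-4\right)\right)}{2 \cdot 4 - 4 \left(-1 + 4\right)}\right)^{3}} = \frac{1}{-39730 + \left(\frac{40 + 3 \left(-8 - 20\right)}{8 - 12}\right)^{3}} = \frac{1}{-39730 + \left(\frac{40 + 3 \left(-28\right)}{8 - 12}\right)^{3}} = \frac{1}{-39730 + \left(\frac{40 - 84}{-4}\right)^{3}} = \frac{1}{-39730 + \left(\left(- \frac{1}{4}\right) \left(-44\right)\right)^{3}} = \frac{1}{-39730 + 11^{3}} = \frac{1}{-39730 + 1331} = \frac{1}{-38399} = - \frac{1}{38399}$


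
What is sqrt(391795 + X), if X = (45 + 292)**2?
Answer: 2*sqrt(126341) ≈ 710.89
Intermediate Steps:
X = 113569 (X = 337**2 = 113569)
sqrt(391795 + X) = sqrt(391795 + 113569) = sqrt(505364) = 2*sqrt(126341)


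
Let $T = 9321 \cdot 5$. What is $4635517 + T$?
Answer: $4682122$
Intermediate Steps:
$T = 46605$
$4635517 + T = 4635517 + 46605 = 4682122$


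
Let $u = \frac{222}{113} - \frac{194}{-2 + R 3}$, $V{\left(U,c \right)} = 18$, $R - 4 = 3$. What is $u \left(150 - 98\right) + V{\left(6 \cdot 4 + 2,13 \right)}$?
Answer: $- \frac{881962}{2147} \approx -410.79$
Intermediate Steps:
$R = 7$ ($R = 4 + 3 = 7$)
$u = - \frac{17704}{2147}$ ($u = \frac{222}{113} - \frac{194}{-2 + 7 \cdot 3} = 222 \cdot \frac{1}{113} - \frac{194}{-2 + 21} = \frac{222}{113} - \frac{194}{19} = - \frac{17704}{2147} \approx -8.2459$)
$u \left(150 - 98\right) + V{\left(6 \cdot 4 + 2,13 \right)} = - \frac{17704 \left(150 - 98\right)}{2147} + 18 = \left(- \frac{17704}{2147}\right) 52 + 18 = - \frac{920608}{2147} + 18 = - \frac{881962}{2147}$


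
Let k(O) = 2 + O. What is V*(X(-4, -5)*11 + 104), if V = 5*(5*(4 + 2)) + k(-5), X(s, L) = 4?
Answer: 21756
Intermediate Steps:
V = 147 (V = 5*(5*(4 + 2)) + (2 - 5) = 5*(5*6) - 3 = 5*30 - 3 = 150 - 3 = 147)
V*(X(-4, -5)*11 + 104) = 147*(4*11 + 104) = 147*(44 + 104) = 147*148 = 21756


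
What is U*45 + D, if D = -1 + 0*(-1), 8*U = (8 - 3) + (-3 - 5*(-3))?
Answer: 757/8 ≈ 94.625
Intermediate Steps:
U = 17/8 (U = ((8 - 3) + (-3 - 5*(-3)))/8 = (5 + (-3 + 15))/8 = (5 + 12)/8 = (⅛)*17 = 17/8 ≈ 2.1250)
D = -1 (D = -1 + 0 = -1)
U*45 + D = (17/8)*45 - 1 = 765/8 - 1 = 757/8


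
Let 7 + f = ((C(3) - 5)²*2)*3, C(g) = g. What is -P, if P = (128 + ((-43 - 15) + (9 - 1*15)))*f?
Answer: -1088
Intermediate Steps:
f = 17 (f = -7 + ((3 - 5)²*2)*3 = -7 + ((-2)²*2)*3 = -7 + (4*2)*3 = -7 + 8*3 = -7 + 24 = 17)
P = 1088 (P = (128 + ((-43 - 15) + (9 - 1*15)))*17 = (128 + (-58 + (9 - 15)))*17 = (128 + (-58 - 6))*17 = (128 - 64)*17 = 64*17 = 1088)
-P = -1*1088 = -1088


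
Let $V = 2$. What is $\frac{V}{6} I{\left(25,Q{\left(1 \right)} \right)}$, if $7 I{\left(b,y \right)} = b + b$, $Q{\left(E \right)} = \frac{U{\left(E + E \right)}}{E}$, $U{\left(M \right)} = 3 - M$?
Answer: $\frac{50}{21} \approx 2.381$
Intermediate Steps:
$Q{\left(E \right)} = \frac{3 - 2 E}{E}$ ($Q{\left(E \right)} = \frac{3 - \left(E + E\right)}{E} = \frac{3 - 2 E}{E}$)
$I{\left(b,y \right)} = \frac{2 b}{7}$ ($I{\left(b,y \right)} = \frac{b + b}{7} = \frac{2 b}{7}$)
$\frac{V}{6} I{\left(25,Q{\left(1 \right)} \right)} = \frac{2}{6} \cdot \frac{2}{7} \cdot 25 = 2 \cdot \frac{1}{6} \cdot \frac{50}{7} = \frac{1}{3} \cdot \frac{50}{7} = \frac{50}{21}$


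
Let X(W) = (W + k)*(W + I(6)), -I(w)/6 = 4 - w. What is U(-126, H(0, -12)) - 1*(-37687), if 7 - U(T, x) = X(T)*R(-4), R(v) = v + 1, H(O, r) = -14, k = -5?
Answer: 82496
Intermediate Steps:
I(w) = -24 + 6*w (I(w) = -6*(4 - w) = -24 + 6*w)
R(v) = 1 + v
X(W) = (-5 + W)*(12 + W) (X(W) = (W - 5)*(W + (-24 + 6*6)) = (-5 + W)*(W + (-24 + 36)) = (-5 + W)*(W + 12) = (-5 + W)*(12 + W))
U(T, x) = -173 + 3*T² + 21*T (U(T, x) = 7 - (-60 + T² + 7*T)*(1 - 4) = 7 - (-60 + T² + 7*T)*(-3) = 7 - (180 - 21*T - 3*T²) = 7 + (-180 + 3*T² + 21*T) = -173 + 3*T² + 21*T)
U(-126, H(0, -12)) - 1*(-37687) = (-173 + 3*(-126)² + 21*(-126)) - 1*(-37687) = (-173 + 3*15876 - 2646) + 37687 = (-173 + 47628 - 2646) + 37687 = 44809 + 37687 = 82496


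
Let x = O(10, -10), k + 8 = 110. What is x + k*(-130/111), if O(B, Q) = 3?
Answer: -4309/37 ≈ -116.46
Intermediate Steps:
k = 102 (k = -8 + 110 = 102)
x = 3
x + k*(-130/111) = 3 + 102*(-130/111) = 3 - 4420/37 = -4309/37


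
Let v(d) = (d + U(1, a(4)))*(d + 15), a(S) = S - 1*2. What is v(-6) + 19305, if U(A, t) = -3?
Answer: 19224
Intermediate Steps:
a(S) = -2 + S (a(S) = S - 2 = -2 + S)
v(d) = (-3 + d)*(15 + d) (v(d) = (d - 3)*(d + 15) = (-3 + d)*(15 + d))
v(-6) + 19305 = (-45 + (-6)² + 12*(-6)) + 19305 = (-45 + 36 - 72) + 19305 = -81 + 19305 = 19224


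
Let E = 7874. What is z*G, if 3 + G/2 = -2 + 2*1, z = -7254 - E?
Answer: 90768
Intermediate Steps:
z = -15128 (z = -7254 - 1*7874 = -7254 - 7874 = -15128)
G = -6 (G = -6 + 2*(-2 + 2*1) = -6 + 2*(-2 + 2) = -6 + 2*0 = -6 + 0 = -6)
z*G = -15128*(-6) = 90768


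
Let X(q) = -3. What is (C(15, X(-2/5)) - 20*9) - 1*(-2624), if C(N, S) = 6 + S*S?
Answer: 2459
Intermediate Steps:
C(N, S) = 6 + S²
(C(15, X(-2/5)) - 20*9) - 1*(-2624) = ((6 + (-3)²) - 20*9) - 1*(-2624) = ((6 + 9) - 180) + 2624 = (15 - 180) + 2624 = -165 + 2624 = 2459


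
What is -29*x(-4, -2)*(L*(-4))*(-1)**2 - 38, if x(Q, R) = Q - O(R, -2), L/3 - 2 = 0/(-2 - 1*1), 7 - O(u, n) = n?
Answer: -9086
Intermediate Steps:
O(u, n) = 7 - n
L = 6 (L = 6 + 3*(0/(-2 - 1*1)) = 6 + 3*(0/(-2 - 1)) = 6 + 3*(0/(-3)) = 6 + 3*(0*(-1/3)) = 6 + 3*0 = 6 + 0 = 6)
x(Q, R) = -9 + Q (x(Q, R) = Q - (7 - 1*(-2)) = Q - (7 + 2) = Q - 1*9 = Q - 9 = -9 + Q)
-29*x(-4, -2)*(L*(-4))*(-1)**2 - 38 = -29*(-9 - 4)*(6*(-4))*(-1)**2 - 38 = -29*(-13*(-24)) - 38 = -9048 - 38 = -9086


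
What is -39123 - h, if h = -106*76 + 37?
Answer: -31104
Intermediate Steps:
h = -8019 (h = -8056 + 37 = -8019)
-39123 - h = -39123 - 1*(-8019) = -39123 + 8019 = -31104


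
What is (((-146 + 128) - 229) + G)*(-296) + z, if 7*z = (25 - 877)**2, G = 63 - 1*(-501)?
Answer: 69080/7 ≈ 9868.6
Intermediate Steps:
G = 564 (G = 63 + 501 = 564)
z = 725904/7 (z = (25 - 877)**2/7 = (1/7)*(-852)**2 = (1/7)*725904 = 725904/7 ≈ 1.0370e+5)
(((-146 + 128) - 229) + G)*(-296) + z = (((-146 + 128) - 229) + 564)*(-296) + 725904/7 = ((-18 - 229) + 564)*(-296) + 725904/7 = (-247 + 564)*(-296) + 725904/7 = 317*(-296) + 725904/7 = -93832 + 725904/7 = 69080/7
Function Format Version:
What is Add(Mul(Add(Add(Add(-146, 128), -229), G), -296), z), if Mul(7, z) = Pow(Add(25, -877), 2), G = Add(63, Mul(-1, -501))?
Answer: Rational(69080, 7) ≈ 9868.6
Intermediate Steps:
G = 564 (G = Add(63, 501) = 564)
z = Rational(725904, 7) (z = Mul(Rational(1, 7), Pow(Add(25, -877), 2)) = Mul(Rational(1, 7), Pow(-852, 2)) = Mul(Rational(1, 7), 725904) = Rational(725904, 7) ≈ 1.0370e+5)
Add(Mul(Add(Add(Add(-146, 128), -229), G), -296), z) = Add(Mul(Add(Add(Add(-146, 128), -229), 564), -296), Rational(725904, 7)) = Add(Mul(Add(Add(-18, -229), 564), -296), Rational(725904, 7)) = Add(Mul(Add(-247, 564), -296), Rational(725904, 7)) = Add(Mul(317, -296), Rational(725904, 7)) = Add(-93832, Rational(725904, 7)) = Rational(69080, 7)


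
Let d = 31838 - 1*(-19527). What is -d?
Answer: -51365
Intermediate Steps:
d = 51365 (d = 31838 + 19527 = 51365)
-d = -1*51365 = -51365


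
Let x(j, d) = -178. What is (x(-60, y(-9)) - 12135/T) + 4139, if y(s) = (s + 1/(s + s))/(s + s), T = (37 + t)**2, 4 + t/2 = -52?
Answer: 1484566/375 ≈ 3958.8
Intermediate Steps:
t = -112 (t = -8 + 2*(-52) = -8 - 104 = -112)
T = 5625 (T = (37 - 112)**2 = (-75)**2 = 5625)
y(s) = (s + 1/(2*s))/(2*s) (y(s) = (s + 1/(2*s))/((2*s)) = (s + 1/(2*s))*(1/(2*s)) = (s + 1/(2*s))/(2*s))
(x(-60, y(-9)) - 12135/T) + 4139 = (-178 - 12135/5625) + 4139 = (-178 - 12135*1/5625) + 4139 = (-178 - 809/375) + 4139 = -67559/375 + 4139 = 1484566/375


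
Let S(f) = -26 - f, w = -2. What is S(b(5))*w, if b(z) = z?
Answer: 62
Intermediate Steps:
S(b(5))*w = (-26 - 1*5)*(-2) = (-26 - 5)*(-2) = -31*(-2) = 62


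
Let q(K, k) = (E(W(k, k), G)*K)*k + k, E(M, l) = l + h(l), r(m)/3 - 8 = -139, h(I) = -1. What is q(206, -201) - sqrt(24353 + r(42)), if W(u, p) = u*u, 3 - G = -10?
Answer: -497073 - 2*sqrt(5990) ≈ -4.9723e+5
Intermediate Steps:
G = 13 (G = 3 - 1*(-10) = 3 + 10 = 13)
W(u, p) = u**2
r(m) = -393 (r(m) = 24 + 3*(-139) = 24 - 417 = -393)
E(M, l) = -1 + l (E(M, l) = l - 1 = -1 + l)
q(K, k) = k + 12*K*k (q(K, k) = ((-1 + 13)*K)*k + k = (12*K)*k + k = 12*K*k + k = k + 12*K*k)
q(206, -201) - sqrt(24353 + r(42)) = -201*(1 + 12*206) - sqrt(24353 - 393) = -201*(1 + 2472) - sqrt(23960) = -201*2473 - 2*sqrt(5990) = -497073 - 2*sqrt(5990)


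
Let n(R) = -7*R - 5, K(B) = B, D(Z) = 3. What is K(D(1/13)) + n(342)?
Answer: -2396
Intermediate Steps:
n(R) = -5 - 7*R
K(D(1/13)) + n(342) = 3 + (-5 - 7*342) = 3 + (-5 - 2394) = 3 - 2399 = -2396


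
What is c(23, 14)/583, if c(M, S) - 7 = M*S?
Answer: 329/583 ≈ 0.56432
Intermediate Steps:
c(M, S) = 7 + M*S
c(23, 14)/583 = (7 + 23*14)/583 = (7 + 322)*(1/583) = 329*(1/583) = 329/583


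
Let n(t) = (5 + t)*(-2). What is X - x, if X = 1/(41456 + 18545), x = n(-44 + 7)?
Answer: -3840063/60001 ≈ -64.000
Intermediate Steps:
n(t) = -10 - 2*t
x = 64 (x = -10 - 2*(-44 + 7) = -10 - 2*(-37) = -10 + 74 = 64)
X = 1/60001 ≈ 1.6666e-5
X - x = 1/60001 - 1*64 = 1/60001 - 64 = -3840063/60001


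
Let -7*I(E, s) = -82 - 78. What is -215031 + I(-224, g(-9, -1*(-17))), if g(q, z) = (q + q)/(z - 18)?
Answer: -1505057/7 ≈ -2.1501e+5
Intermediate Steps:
g(q, z) = 2*q/(-18 + z) (g(q, z) = (2*q)/(-18 + z) = 2*q/(-18 + z))
I(E, s) = 160/7 (I(E, s) = -(-82 - 78)/7 = -⅐*(-160) = 160/7)
-215031 + I(-224, g(-9, -1*(-17))) = -215031 + 160/7 = -1505057/7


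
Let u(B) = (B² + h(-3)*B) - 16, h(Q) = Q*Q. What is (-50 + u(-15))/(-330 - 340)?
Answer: -12/335 ≈ -0.035821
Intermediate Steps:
h(Q) = Q²
u(B) = -16 + B² + 9*B (u(B) = (B² + (-3)²*B) - 16 = (B² + 9*B) - 16 = -16 + B² + 9*B)
(-50 + u(-15))/(-330 - 340) = (-50 + (-16 + (-15)² + 9*(-15)))/(-330 - 340) = (-50 + (-16 + 225 - 135))/(-670) = -(-50 + 74)/670 = -1/670*24 = -12/335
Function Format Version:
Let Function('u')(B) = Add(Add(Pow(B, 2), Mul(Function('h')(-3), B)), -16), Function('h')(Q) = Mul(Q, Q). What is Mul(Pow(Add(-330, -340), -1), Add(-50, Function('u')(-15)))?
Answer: Rational(-12, 335) ≈ -0.035821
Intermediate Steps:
Function('h')(Q) = Pow(Q, 2)
Function('u')(B) = Add(-16, Pow(B, 2), Mul(9, B)) (Function('u')(B) = Add(Add(Pow(B, 2), Mul(Pow(-3, 2), B)), -16) = Add(Add(Pow(B, 2), Mul(9, B)), -16) = Add(-16, Pow(B, 2), Mul(9, B)))
Mul(Pow(Add(-330, -340), -1), Add(-50, Function('u')(-15))) = Mul(Pow(Add(-330, -340), -1), Add(-50, Add(-16, Pow(-15, 2), Mul(9, -15)))) = Mul(Pow(-670, -1), Add(-50, Add(-16, 225, -135))) = Mul(Rational(-1, 670), Add(-50, 74)) = Mul(Rational(-1, 670), 24) = Rational(-12, 335)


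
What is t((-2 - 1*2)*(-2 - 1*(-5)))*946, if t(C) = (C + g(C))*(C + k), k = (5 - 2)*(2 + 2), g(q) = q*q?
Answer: 0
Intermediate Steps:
g(q) = q²
k = 12 (k = 3*4 = 12)
t(C) = (12 + C)*(C + C²) (t(C) = (C + C²)*(C + 12) = (C + C²)*(12 + C) = (12 + C)*(C + C²))
t((-2 - 1*2)*(-2 - 1*(-5)))*946 = (((-2 - 1*2)*(-2 - 1*(-5)))*(12 + ((-2 - 1*2)*(-2 - 1*(-5)))² + 13*((-2 - 1*2)*(-2 - 1*(-5)))))*946 = (((-2 - 2)*(-2 + 5))*(12 + ((-2 - 2)*(-2 + 5))² + 13*((-2 - 2)*(-2 + 5))))*946 = ((-4*3)*(12 + (-4*3)² + 13*(-4*3)))*946 = -12*(12 + (-12)² + 13*(-12))*946 = -12*(12 + 144 - 156)*946 = -12*0*946 = 0*946 = 0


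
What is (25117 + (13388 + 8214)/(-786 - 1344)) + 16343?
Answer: 44144099/1065 ≈ 41450.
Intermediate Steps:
(25117 + (13388 + 8214)/(-786 - 1344)) + 16343 = (25117 + 21602/(-2130)) + 16343 = (25117 + 21602*(-1/2130)) + 16343 = (25117 - 10801/1065) + 16343 = 26738804/1065 + 16343 = 44144099/1065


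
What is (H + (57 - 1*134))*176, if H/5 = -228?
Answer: -214192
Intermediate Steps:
H = -1140 (H = 5*(-228) = -1140)
(H + (57 - 1*134))*176 = (-1140 + (57 - 1*134))*176 = (-1140 + (57 - 134))*176 = (-1140 - 77)*176 = -1217*176 = -214192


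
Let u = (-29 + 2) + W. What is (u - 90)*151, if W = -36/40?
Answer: -178029/10 ≈ -17803.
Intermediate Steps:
W = -9/10 (W = -36*1/40 = -9/10 ≈ -0.90000)
u = -279/10 (u = (-29 + 2) - 9/10 = -27 - 9/10 = -279/10 ≈ -27.900)
(u - 90)*151 = (-279/10 - 90)*151 = -1179/10*151 = -178029/10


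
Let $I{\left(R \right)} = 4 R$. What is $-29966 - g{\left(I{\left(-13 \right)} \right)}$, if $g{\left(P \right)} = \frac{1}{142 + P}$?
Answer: $- \frac{2696941}{90} \approx -29966.0$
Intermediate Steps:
$-29966 - g{\left(I{\left(-13 \right)} \right)} = -29966 - \frac{1}{142 + 4 \left(-13\right)} = -29966 - \frac{1}{142 - 52} = -29966 - \frac{1}{90} = - \frac{2696941}{90}$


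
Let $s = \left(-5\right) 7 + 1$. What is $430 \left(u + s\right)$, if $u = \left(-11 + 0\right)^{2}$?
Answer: $37410$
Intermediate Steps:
$u = 121$ ($u = \left(-11\right)^{2} = 121$)
$s = -34$ ($s = -35 + 1 = -34$)
$430 \left(u + s\right) = 430 \left(121 - 34\right) = 430 \cdot 87 = 37410$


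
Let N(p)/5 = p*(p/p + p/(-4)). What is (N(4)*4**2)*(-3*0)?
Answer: 0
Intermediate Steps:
N(p) = 5*p*(1 - p/4) (N(p) = 5*(p*(p/p + p/(-4))) = 5*(p*(1 + p*(-1/4))) = 5*(p*(1 - p/4)) = 5*p*(1 - p/4))
(N(4)*4**2)*(-3*0) = (((5/4)*4*(4 - 1*4))*4**2)*(-3*0) = (((5/4)*4*(4 - 4))*16)*0 = (((5/4)*4*0)*16)*0 = (0*16)*0 = 0*0 = 0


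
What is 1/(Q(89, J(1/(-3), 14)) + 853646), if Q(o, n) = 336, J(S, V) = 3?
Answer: 1/853982 ≈ 1.1710e-6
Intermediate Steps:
1/(Q(89, J(1/(-3), 14)) + 853646) = 1/(336 + 853646) = 1/853982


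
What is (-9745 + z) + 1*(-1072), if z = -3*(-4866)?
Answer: 3781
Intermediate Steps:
z = 14598
(-9745 + z) + 1*(-1072) = (-9745 + 14598) + 1*(-1072) = 4853 - 1072 = 3781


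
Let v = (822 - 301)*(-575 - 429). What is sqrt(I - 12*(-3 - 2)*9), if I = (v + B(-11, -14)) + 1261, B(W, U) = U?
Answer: I*sqrt(521297) ≈ 722.01*I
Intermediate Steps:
v = -523084 (v = 521*(-1004) = -523084)
I = -521837 (I = (-523084 - 14) + 1261 = -523098 + 1261 = -521837)
sqrt(I - 12*(-3 - 2)*9) = sqrt(-521837 - 12*(-3 - 2)*9) = sqrt(-521837 - 12*(-5)*9) = sqrt(-521837 + 60*9) = sqrt(-521837 + 540) = sqrt(-521297) = I*sqrt(521297)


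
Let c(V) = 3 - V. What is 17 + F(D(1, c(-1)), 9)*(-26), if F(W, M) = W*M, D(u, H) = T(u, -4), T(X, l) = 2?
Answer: -451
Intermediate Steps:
D(u, H) = 2
F(W, M) = M*W
17 + F(D(1, c(-1)), 9)*(-26) = 17 + (9*2)*(-26) = 17 + 18*(-26) = 17 - 468 = -451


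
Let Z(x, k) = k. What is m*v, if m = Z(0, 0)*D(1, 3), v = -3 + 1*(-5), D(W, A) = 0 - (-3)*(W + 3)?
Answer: 0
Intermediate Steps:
D(W, A) = 9 + 3*W (D(W, A) = 0 - (-3)*(3 + W) = 0 - (-9 - 3*W) = 0 + (9 + 3*W) = 9 + 3*W)
v = -8 (v = -3 - 5 = -8)
m = 0 (m = 0*(9 + 3*1) = 0*(9 + 3) = 0*12 = 0)
m*v = 0*(-8) = 0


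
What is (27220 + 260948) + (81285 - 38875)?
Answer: 330578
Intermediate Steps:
(27220 + 260948) + (81285 - 38875) = 288168 + 42410 = 330578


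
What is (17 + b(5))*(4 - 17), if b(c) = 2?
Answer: -247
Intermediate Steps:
(17 + b(5))*(4 - 17) = (17 + 2)*(4 - 17) = 19*(-13) = -247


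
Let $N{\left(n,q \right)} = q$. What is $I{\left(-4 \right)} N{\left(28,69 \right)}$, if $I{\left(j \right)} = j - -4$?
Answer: $0$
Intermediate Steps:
$I{\left(j \right)} = 4 + j$ ($I{\left(j \right)} = j + 4 = 4 + j$)
$I{\left(-4 \right)} N{\left(28,69 \right)} = \left(4 - 4\right) 69 = 0 \cdot 69 = 0$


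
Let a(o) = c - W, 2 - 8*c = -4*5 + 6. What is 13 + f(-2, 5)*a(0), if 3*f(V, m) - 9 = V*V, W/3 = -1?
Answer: 104/3 ≈ 34.667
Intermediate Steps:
c = 2 (c = ¼ - (-4*5 + 6)/8 = ¼ - (-20 + 6)/8 = ¼ - ⅛*(-14) = ¼ + 7/4 = 2)
W = -3 (W = 3*(-1) = -3)
f(V, m) = 3 + V²/3 (f(V, m) = 3 + (V*V)/3 = 3 + V²/3)
a(o) = 5 (a(o) = 2 - 1*(-3) = 2 + 3 = 5)
13 + f(-2, 5)*a(0) = 13 + (3 + (⅓)*(-2)²)*5 = 13 + (3 + (⅓)*4)*5 = 13 + (3 + 4/3)*5 = 13 + (13/3)*5 = 13 + 65/3 = 104/3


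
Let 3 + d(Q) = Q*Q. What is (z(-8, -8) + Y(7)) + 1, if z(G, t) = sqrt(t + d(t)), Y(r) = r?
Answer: 8 + sqrt(53) ≈ 15.280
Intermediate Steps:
d(Q) = -3 + Q**2 (d(Q) = -3 + Q*Q = -3 + Q**2)
z(G, t) = sqrt(-3 + t + t**2) (z(G, t) = sqrt(t + (-3 + t**2)) = sqrt(-3 + t + t**2))
(z(-8, -8) + Y(7)) + 1 = (sqrt(-3 - 8 + (-8)**2) + 7) + 1 = (sqrt(-3 - 8 + 64) + 7) + 1 = (sqrt(53) + 7) + 1 = (7 + sqrt(53)) + 1 = 8 + sqrt(53)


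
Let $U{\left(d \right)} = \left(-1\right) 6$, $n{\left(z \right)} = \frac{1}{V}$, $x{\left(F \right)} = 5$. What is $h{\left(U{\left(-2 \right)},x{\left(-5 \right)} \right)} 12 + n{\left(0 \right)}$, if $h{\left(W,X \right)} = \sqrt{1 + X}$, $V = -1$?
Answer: $-1 + 12 \sqrt{6} \approx 28.394$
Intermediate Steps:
$n{\left(z \right)} = -1$ ($n{\left(z \right)} = \frac{1}{-1} = -1$)
$U{\left(d \right)} = -6$
$h{\left(U{\left(-2 \right)},x{\left(-5 \right)} \right)} 12 + n{\left(0 \right)} = \sqrt{1 + 5} \cdot 12 - 1 = \sqrt{6} \cdot 12 - 1 = 12 \sqrt{6} - 1 = -1 + 12 \sqrt{6}$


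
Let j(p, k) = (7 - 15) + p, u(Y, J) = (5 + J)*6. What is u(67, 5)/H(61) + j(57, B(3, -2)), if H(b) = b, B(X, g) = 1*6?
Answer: 3049/61 ≈ 49.984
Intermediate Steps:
B(X, g) = 6
u(Y, J) = 30 + 6*J
j(p, k) = -8 + p
u(67, 5)/H(61) + j(57, B(3, -2)) = (30 + 6*5)/61 + (-8 + 57) = (30 + 30)*(1/61) + 49 = 60*(1/61) + 49 = 60/61 + 49 = 3049/61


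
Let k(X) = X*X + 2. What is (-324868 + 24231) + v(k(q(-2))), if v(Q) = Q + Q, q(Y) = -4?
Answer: -300601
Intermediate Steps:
k(X) = 2 + X² (k(X) = X² + 2 = 2 + X²)
v(Q) = 2*Q
(-324868 + 24231) + v(k(q(-2))) = (-324868 + 24231) + 2*(2 + (-4)²) = -300637 + 2*(2 + 16) = -300637 + 2*18 = -300637 + 36 = -300601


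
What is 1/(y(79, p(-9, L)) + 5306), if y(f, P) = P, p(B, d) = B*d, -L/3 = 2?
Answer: 1/5360 ≈ 0.00018657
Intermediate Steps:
L = -6 (L = -3*2 = -6)
1/(y(79, p(-9, L)) + 5306) = 1/(-9*(-6) + 5306) = 1/(54 + 5306) = 1/5360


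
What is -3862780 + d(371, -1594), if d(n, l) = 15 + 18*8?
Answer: -3862621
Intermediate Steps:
d(n, l) = 159 (d(n, l) = 15 + 144 = 159)
-3862780 + d(371, -1594) = -3862780 + 159 = -3862621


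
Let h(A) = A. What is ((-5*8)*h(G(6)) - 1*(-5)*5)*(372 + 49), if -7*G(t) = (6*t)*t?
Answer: 3711115/7 ≈ 5.3016e+5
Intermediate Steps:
G(t) = -6*t²/7 (G(t) = -6*t*t/7 = -6*t²/7)
((-5*8)*h(G(6)) - 1*(-5)*5)*(372 + 49) = ((-5*8)*(-6/7*6²) - 1*(-5)*5)*(372 + 49) = (-(-240)*36/7 + 5*5)*421 = (-40*(-216/7) + 25)*421 = (8640/7 + 25)*421 = (8815/7)*421 = 3711115/7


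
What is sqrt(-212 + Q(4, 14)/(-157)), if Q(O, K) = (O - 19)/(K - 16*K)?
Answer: I*sqrt(1024217446)/2198 ≈ 14.56*I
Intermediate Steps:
Q(O, K) = -(-19 + O)/(15*K) (Q(O, K) = (-19 + O)/((-15*K)) = (-19 + O)*(-1/(15*K)) = -(-19 + O)/(15*K))
sqrt(-212 + Q(4, 14)/(-157)) = sqrt(-212 + ((1/15)*(19 - 1*4)/14)/(-157)) = sqrt(-212 + ((1/15)*(1/14)*(19 - 4))*(-1/157)) = sqrt(-212 + ((1/15)*(1/14)*15)*(-1/157)) = sqrt(-212 + (1/14)*(-1/157)) = sqrt(-212 - 1/2198) = sqrt(-465977/2198) = I*sqrt(1024217446)/2198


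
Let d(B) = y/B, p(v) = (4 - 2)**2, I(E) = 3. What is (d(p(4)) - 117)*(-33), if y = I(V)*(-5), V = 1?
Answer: 15939/4 ≈ 3984.8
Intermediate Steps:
y = -15 (y = 3*(-5) = -15)
p(v) = 4 (p(v) = 2**2 = 4)
d(B) = -15/B
(d(p(4)) - 117)*(-33) = (-15/4 - 117)*(-33) = -483/4*(-33) = 15939/4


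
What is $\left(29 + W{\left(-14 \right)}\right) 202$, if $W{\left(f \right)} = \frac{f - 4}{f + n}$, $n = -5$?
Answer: $\frac{114938}{19} \approx 6049.4$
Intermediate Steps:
$W{\left(f \right)} = \frac{-4 + f}{-5 + f}$ ($W{\left(f \right)} = \frac{f - 4}{f - 5} = \frac{-4 + f}{-5 + f}$)
$\left(29 + W{\left(-14 \right)}\right) 202 = \left(29 + \frac{-4 - 14}{-5 - 14}\right) 202 = \left(29 + \frac{1}{-19} \left(-18\right)\right) 202 = \left(29 - - \frac{18}{19}\right) 202 = \left(29 + \frac{18}{19}\right) 202 = \frac{569}{19} \cdot 202 = \frac{114938}{19}$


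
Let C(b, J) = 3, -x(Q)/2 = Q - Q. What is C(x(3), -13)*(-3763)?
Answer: -11289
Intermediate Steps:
x(Q) = 0 (x(Q) = -2*(Q - Q) = -2*0 = 0)
C(x(3), -13)*(-3763) = 3*(-3763) = -11289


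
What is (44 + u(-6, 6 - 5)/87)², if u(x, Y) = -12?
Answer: 1617984/841 ≈ 1923.9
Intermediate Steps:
(44 + u(-6, 6 - 5)/87)² = (44 - 12/87)² = (44 - 12*1/87)² = (44 - 4/29)² = (1272/29)² = 1617984/841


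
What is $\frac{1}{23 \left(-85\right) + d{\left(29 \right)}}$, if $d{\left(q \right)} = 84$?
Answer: $- \frac{1}{1871} \approx -0.00053447$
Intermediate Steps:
$\frac{1}{23 \left(-85\right) + d{\left(29 \right)}} = \frac{1}{23 \left(-85\right) + 84} = \frac{1}{-1955 + 84} = \frac{1}{-1871} = - \frac{1}{1871}$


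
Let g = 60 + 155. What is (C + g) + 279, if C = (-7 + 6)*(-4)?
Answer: 498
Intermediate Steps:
g = 215
C = 4 (C = -1*(-4) = 4)
(C + g) + 279 = (4 + 215) + 279 = 219 + 279 = 498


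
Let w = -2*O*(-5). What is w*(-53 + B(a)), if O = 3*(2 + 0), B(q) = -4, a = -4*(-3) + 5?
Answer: -3420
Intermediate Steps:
a = 17 (a = 12 + 5 = 17)
O = 6 (O = 3*2 = 6)
w = 60 (w = -2*6*(-5) = -12*(-5) = 60)
w*(-53 + B(a)) = 60*(-53 - 4) = 60*(-57) = -3420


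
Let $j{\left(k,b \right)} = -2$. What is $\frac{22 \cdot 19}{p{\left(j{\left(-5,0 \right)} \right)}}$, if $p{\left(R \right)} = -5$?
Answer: $- \frac{418}{5} \approx -83.6$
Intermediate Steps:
$\frac{22 \cdot 19}{p{\left(j{\left(-5,0 \right)} \right)}} = \frac{22 \cdot 19}{-5} = 418 \left(- \frac{1}{5}\right) = - \frac{418}{5}$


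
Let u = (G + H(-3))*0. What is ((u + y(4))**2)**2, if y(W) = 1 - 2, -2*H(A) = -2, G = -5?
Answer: 1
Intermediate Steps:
H(A) = 1 (H(A) = -1/2*(-2) = 1)
u = 0 (u = (-5 + 1)*0 = -4*0 = 0)
y(W) = -1
((u + y(4))**2)**2 = ((0 - 1)**2)**2 = ((-1)**2)**2 = 1**2 = 1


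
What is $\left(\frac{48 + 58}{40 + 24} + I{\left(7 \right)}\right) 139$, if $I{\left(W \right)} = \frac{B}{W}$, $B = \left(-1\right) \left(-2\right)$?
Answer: $\frac{60465}{224} \approx 269.93$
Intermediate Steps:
$B = 2$
$I{\left(W \right)} = \frac{2}{W}$
$\left(\frac{48 + 58}{40 + 24} + I{\left(7 \right)}\right) 139 = \left(\frac{48 + 58}{40 + 24} + \frac{2}{7}\right) 139 = \left(\frac{106}{64} + 2 \cdot \frac{1}{7}\right) 139 = \left(106 \cdot \frac{1}{64} + \frac{2}{7}\right) 139 = \left(\frac{53}{32} + \frac{2}{7}\right) 139 = \frac{435}{224} \cdot 139 = \frac{60465}{224}$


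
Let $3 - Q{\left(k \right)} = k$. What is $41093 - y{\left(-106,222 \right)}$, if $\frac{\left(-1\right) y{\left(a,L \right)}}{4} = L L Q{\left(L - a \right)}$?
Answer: $-64028107$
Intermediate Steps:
$Q{\left(k \right)} = 3 - k$
$y{\left(a,L \right)} = - 4 L^{2} \left(3 + a - L\right)$ ($y{\left(a,L \right)} = - 4 L L \left(3 - \left(L - a\right)\right) = - 4 L^{2} \left(3 - \left(L - a\right)\right) = - 4 L^{2} \left(3 + a - L\right)$)
$41093 - y{\left(-106,222 \right)} = 41093 - 4 \cdot 222^{2} \left(-3 + 222 - -106\right) = 41093 - 4 \cdot 49284 \left(-3 + 222 + 106\right) = 41093 - 4 \cdot 49284 \cdot 325 = 41093 - 64069200 = -64028107$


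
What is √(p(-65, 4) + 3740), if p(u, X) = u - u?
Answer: 2*√935 ≈ 61.156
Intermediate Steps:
p(u, X) = 0
√(p(-65, 4) + 3740) = √(0 + 3740) = √3740 = 2*√935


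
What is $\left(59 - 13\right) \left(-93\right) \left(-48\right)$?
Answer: $205344$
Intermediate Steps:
$\left(59 - 13\right) \left(-93\right) \left(-48\right) = 46 \left(-93\right) \left(-48\right) = \left(-4278\right) \left(-48\right) = 205344$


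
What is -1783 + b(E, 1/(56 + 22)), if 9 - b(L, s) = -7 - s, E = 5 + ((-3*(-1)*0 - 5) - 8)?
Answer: -137825/78 ≈ -1767.0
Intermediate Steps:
E = -8 (E = 5 + ((3*0 - 5) - 8) = 5 + ((0 - 5) - 8) = 5 + (-5 - 8) = 5 - 13 = -8)
b(L, s) = 16 + s (b(L, s) = 9 - (-7 - s) = 9 + (7 + s) = 16 + s)
-1783 + b(E, 1/(56 + 22)) = -1783 + (16 + 1/(56 + 22)) = -1783 + (16 + 1/78) = -1783 + 1249/78 = -137825/78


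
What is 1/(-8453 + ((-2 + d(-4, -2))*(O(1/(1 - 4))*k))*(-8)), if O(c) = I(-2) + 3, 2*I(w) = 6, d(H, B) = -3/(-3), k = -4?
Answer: -1/8645 ≈ -0.00011567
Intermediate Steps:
d(H, B) = 1 (d(H, B) = -3*(-⅓) = 1)
I(w) = 3 (I(w) = (½)*6 = 3)
O(c) = 6 (O(c) = 3 + 3 = 6)
1/(-8453 + ((-2 + d(-4, -2))*(O(1/(1 - 4))*k))*(-8)) = 1/(-8453 + ((-2 + 1)*(6*(-4)))*(-8)) = 1/(-8453 - 1*(-24)*(-8)) = 1/(-8453 + 24*(-8)) = 1/(-8453 - 192) = 1/(-8645) = -1/8645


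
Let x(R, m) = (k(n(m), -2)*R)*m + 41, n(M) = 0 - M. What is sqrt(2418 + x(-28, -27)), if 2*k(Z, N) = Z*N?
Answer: I*sqrt(17953) ≈ 133.99*I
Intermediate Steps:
n(M) = -M
k(Z, N) = N*Z/2 (k(Z, N) = (Z*N)/2 = (N*Z)/2 = N*Z/2)
x(R, m) = 41 + R*m**2 (x(R, m) = (((1/2)*(-2)*(-m))*R)*m + 41 = (m*R)*m + 41 = (R*m)*m + 41 = R*m**2 + 41 = 41 + R*m**2)
sqrt(2418 + x(-28, -27)) = sqrt(2418 + (41 - 28*(-27)**2)) = sqrt(2418 + (41 - 28*729)) = sqrt(2418 + (41 - 20412)) = sqrt(2418 - 20371) = sqrt(-17953) = I*sqrt(17953)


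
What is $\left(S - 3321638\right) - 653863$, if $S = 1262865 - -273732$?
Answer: $-2438904$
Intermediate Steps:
$S = 1536597$ ($S = 1262865 + 273732 = 1536597$)
$\left(S - 3321638\right) - 653863 = \left(1536597 - 3321638\right) - 653863 = -1785041 - 653863 = -2438904$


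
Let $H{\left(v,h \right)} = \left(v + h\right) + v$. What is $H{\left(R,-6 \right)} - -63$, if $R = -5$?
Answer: $47$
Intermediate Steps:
$H{\left(v,h \right)} = h + 2 v$ ($H{\left(v,h \right)} = \left(h + v\right) + v = h + 2 v$)
$H{\left(R,-6 \right)} - -63 = \left(-6 + 2 \left(-5\right)\right) - -63 = \left(-6 - 10\right) + 63 = -16 + 63 = 47$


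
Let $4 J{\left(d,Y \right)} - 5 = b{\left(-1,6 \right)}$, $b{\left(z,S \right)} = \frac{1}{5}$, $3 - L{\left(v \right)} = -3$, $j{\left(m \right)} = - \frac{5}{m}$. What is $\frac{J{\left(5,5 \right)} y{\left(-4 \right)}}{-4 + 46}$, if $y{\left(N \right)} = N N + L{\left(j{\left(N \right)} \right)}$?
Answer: $\frac{143}{210} \approx 0.68095$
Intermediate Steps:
$L{\left(v \right)} = 6$ ($L{\left(v \right)} = 3 - -3 = 3 + 3 = 6$)
$b{\left(z,S \right)} = \frac{1}{5}$
$J{\left(d,Y \right)} = \frac{13}{10}$ ($J{\left(d,Y \right)} = \frac{5}{4} + \frac{1}{4} \cdot \frac{1}{5} = \frac{5}{4} + \frac{1}{20} = \frac{13}{10}$)
$y{\left(N \right)} = 6 + N^{2}$ ($y{\left(N \right)} = N N + 6 = N^{2} + 6 = 6 + N^{2}$)
$\frac{J{\left(5,5 \right)} y{\left(-4 \right)}}{-4 + 46} = \frac{\frac{13}{10} \left(6 + \left(-4\right)^{2}\right)}{-4 + 46} = \frac{\frac{13}{10} \left(6 + 16\right)}{42} = \frac{13}{10} \cdot 22 \cdot \frac{1}{42} = \frac{143}{5} \cdot \frac{1}{42} = \frac{143}{210}$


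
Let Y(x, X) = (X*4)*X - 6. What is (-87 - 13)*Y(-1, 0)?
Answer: 600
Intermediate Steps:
Y(x, X) = -6 + 4*X² (Y(x, X) = (4*X)*X - 6 = 4*X² - 6 = -6 + 4*X²)
(-87 - 13)*Y(-1, 0) = (-87 - 13)*(-6 + 4*0²) = -100*(-6 + 4*0) = -100*(-6 + 0) = -100*(-6) = 600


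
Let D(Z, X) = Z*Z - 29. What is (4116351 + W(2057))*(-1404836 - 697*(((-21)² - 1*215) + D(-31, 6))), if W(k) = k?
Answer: -9109761996496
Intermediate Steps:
D(Z, X) = -29 + Z² (D(Z, X) = Z² - 29 = -29 + Z²)
(4116351 + W(2057))*(-1404836 - 697*(((-21)² - 1*215) + D(-31, 6))) = (4116351 + 2057)*(-1404836 - 697*(((-21)² - 1*215) + (-29 + (-31)²))) = 4118408*(-1404836 - 697*((441 - 215) + (-29 + 961))) = 4118408*(-1404836 - 697*(226 + 932)) = 4118408*(-1404836 - 697*1158) = 4118408*(-1404836 - 807126) = 4118408*(-2211962) = -9109761996496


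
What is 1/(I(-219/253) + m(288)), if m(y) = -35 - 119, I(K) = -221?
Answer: -1/375 ≈ -0.0026667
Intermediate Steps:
m(y) = -154
1/(I(-219/253) + m(288)) = 1/(-221 - 154) = 1/(-375) = -1/375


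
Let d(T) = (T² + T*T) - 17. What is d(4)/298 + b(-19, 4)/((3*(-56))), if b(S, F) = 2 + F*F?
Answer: -237/4172 ≈ -0.056807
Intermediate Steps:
b(S, F) = 2 + F²
d(T) = -17 + 2*T² (d(T) = (T² + T²) - 17 = 2*T² - 17 = -17 + 2*T²)
d(4)/298 + b(-19, 4)/((3*(-56))) = (-17 + 2*4²)/298 + (2 + 4²)/((3*(-56))) = (-17 + 2*16)*(1/298) + (2 + 16)/(-168) = (-17 + 32)*(1/298) + 18*(-1/168) = 15*(1/298) - 3/28 = 15/298 - 3/28 = -237/4172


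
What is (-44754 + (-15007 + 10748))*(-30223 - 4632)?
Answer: 1708348115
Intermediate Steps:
(-44754 + (-15007 + 10748))*(-30223 - 4632) = (-44754 - 4259)*(-34855) = -49013*(-34855) = 1708348115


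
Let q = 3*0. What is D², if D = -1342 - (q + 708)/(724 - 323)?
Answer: 290359322500/160801 ≈ 1.8057e+6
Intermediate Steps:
q = 0
D = -538850/401 (D = -1342 - (0 + 708)/(724 - 323) = -1342 - 708/401 = -538850/401 ≈ -1343.8)
D² = (-538850/401)² = 290359322500/160801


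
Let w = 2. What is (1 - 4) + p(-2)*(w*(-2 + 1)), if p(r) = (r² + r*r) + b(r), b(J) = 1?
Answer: -21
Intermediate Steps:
p(r) = 1 + 2*r² (p(r) = (r² + r*r) + 1 = (r² + r²) + 1 = 2*r² + 1 = 1 + 2*r²)
(1 - 4) + p(-2)*(w*(-2 + 1)) = (1 - 4) + (1 + 2*(-2)²)*(2*(-2 + 1)) = -3 + (1 + 2*4)*(2*(-1)) = -3 + (1 + 8)*(-2) = -3 + 9*(-2) = -3 - 18 = -21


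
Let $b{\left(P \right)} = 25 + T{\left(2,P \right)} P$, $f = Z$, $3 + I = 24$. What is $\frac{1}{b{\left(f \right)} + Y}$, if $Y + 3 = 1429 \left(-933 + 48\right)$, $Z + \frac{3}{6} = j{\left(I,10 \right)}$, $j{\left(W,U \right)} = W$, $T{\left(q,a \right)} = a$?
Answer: $- \frac{4}{5056891} \approx -7.91 \cdot 10^{-7}$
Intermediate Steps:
$I = 21$ ($I = -3 + 24 = 21$)
$Z = \frac{41}{2}$ ($Z = - \frac{1}{2} + 21 = \frac{41}{2} \approx 20.5$)
$f = \frac{41}{2} \approx 20.5$
$Y = -1264668$ ($Y = -3 + 1429 \left(-933 + 48\right) = -3 + 1429 \left(-885\right) = -3 - 1264665 = -1264668$)
$b{\left(P \right)} = 25 + P^{2}$ ($b{\left(P \right)} = 25 + P P = 25 + P^{2}$)
$\frac{1}{b{\left(f \right)} + Y} = \frac{1}{\left(25 + \left(\frac{41}{2}\right)^{2}\right) - 1264668} = \frac{1}{\left(25 + \frac{1681}{4}\right) - 1264668} = \frac{1}{\frac{1781}{4} - 1264668} = \frac{1}{- \frac{5056891}{4}} = - \frac{4}{5056891}$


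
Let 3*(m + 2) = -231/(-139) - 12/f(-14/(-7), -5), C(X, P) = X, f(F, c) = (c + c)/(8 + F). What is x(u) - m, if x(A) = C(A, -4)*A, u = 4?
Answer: 1869/139 ≈ 13.446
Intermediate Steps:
f(F, c) = 2*c/(8 + F) (f(F, c) = (2*c)/(8 + F) = 2*c/(8 + F))
m = 355/139 (m = -2 + (-231/(-139) - 12/(2*(-5)/(8 - 14/(-7))))/3 = -2 + (-231*(-1/139) - 12/(2*(-5)/(8 - 14*(-1/7))))/3 = -2 + (231/139 - 12/(2*(-5)/(8 + 2)))/3 = -2 + (231/139 - 12/(2*(-5)/10))/3 = -2 + (231/139 - 12/(2*(-5)*(1/10)))/3 = -2 + (231/139 - 12/(-1))/3 = -2 + (231/139 - 12*(-1))/3 = -2 + (231/139 + 12)/3 = -2 + (1/3)*(1899/139) = -2 + 633/139 = 355/139 ≈ 2.5540)
x(A) = A**2 (x(A) = A*A = A**2)
x(u) - m = 4**2 - 1*355/139 = 16 - 355/139 = 1869/139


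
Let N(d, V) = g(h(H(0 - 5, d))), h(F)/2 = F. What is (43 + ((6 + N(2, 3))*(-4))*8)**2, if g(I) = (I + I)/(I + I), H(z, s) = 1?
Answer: 32761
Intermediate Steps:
h(F) = 2*F
g(I) = 1 (g(I) = (2*I)/((2*I)) = (2*I)*(1/(2*I)) = 1)
N(d, V) = 1
(43 + ((6 + N(2, 3))*(-4))*8)**2 = (43 + ((6 + 1)*(-4))*8)**2 = (43 + (7*(-4))*8)**2 = (43 - 28*8)**2 = (43 - 224)**2 = (-181)**2 = 32761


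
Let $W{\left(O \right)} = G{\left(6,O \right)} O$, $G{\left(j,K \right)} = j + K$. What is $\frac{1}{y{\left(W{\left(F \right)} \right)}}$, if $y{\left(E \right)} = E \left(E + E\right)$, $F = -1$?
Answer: $\frac{1}{50} \approx 0.02$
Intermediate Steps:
$G{\left(j,K \right)} = K + j$
$W{\left(O \right)} = O \left(6 + O\right)$ ($W{\left(O \right)} = \left(O + 6\right) O = \left(6 + O\right) O = O \left(6 + O\right)$)
$y{\left(E \right)} = 2 E^{2}$ ($y{\left(E \right)} = E 2 E = 2 E^{2}$)
$\frac{1}{y{\left(W{\left(F \right)} \right)}} = \frac{1}{2 \left(- (6 - 1)\right)^{2}} = \frac{1}{2 \left(\left(-1\right) 5\right)^{2}} = \frac{1}{2 \left(-5\right)^{2}} = \frac{1}{2 \cdot 25} = \frac{1}{50}$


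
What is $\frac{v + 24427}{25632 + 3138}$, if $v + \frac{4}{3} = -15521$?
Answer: $\frac{13357}{43155} \approx 0.30951$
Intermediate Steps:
$v = - \frac{46567}{3}$ ($v = - \frac{4}{3} - 15521 = - \frac{46567}{3} \approx -15522.0$)
$\frac{v + 24427}{25632 + 3138} = \frac{- \frac{46567}{3} + 24427}{25632 + 3138} = \frac{26714}{3 \cdot 28770} = \frac{26714}{3} \cdot \frac{1}{28770} = \frac{13357}{43155}$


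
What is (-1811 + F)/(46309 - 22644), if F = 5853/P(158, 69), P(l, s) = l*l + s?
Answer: -9065782/118481189 ≈ -0.076517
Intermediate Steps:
P(l, s) = s + l² (P(l, s) = l² + s = s + l²)
F = 5853/25033 (F = 5853/(69 + 158²) = 5853/(69 + 24964) = 5853/25033 ≈ 0.23381)
(-1811 + F)/(46309 - 22644) = (-1811 + 5853/25033)/(46309 - 22644) = -45328910/25033/23665 = -45328910/25033*1/23665 = -9065782/118481189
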